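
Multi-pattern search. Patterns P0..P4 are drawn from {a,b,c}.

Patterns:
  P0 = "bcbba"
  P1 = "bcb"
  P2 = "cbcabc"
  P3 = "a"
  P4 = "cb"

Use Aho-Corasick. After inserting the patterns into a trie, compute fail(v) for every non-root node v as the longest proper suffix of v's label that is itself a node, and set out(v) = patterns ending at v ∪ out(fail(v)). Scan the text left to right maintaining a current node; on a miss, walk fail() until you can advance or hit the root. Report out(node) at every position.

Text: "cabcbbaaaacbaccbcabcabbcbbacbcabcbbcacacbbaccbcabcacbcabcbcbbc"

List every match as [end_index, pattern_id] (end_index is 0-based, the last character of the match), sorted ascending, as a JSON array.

Build automaton:
Trie nodes:
  0='ε' goto a→12 b→1 c→6
  1='b' goto c→2
  2='bc' goto b→3
  3='bcb' goto b→4  [P1 ends]
  4='bcbb' goto a→5
  5='bcbba' goto ·  [P0 ends]
  6='c' goto b→7
  7='cb' goto c→8  [P4 ends]
  8='cbc' goto a→9
  9='cbca' goto b→10
  10='cbcab' goto c→11
  11='cbcabc' goto ·  [P2 ends]
  12='a' goto ·  [P3 ends]

BFS fail/out derivation:
  n1('b'): parent n0 fail=0; on 'b' 0 → fail=0;  out ∅∪∅=∅
  n6('c'): parent n0 fail=0; on 'c' 0 → fail=0;  out ∅∪∅=∅
  n12('a'): parent n0 fail=0; on 'a' 0 → fail=0;  out {3}∪∅={3}
  n2('bc'): parent n1 fail=0; on 'c' 0 → fail=6;  out ∅∪∅=∅
  n7('cb'): parent n6 fail=0; on 'b' 0 → fail=1;  out {4}∪∅={4}
  n3('bcb'): parent n2 fail=6; on 'b' 6 → fail=7;  out {1}∪{4}={1,4}
  n8('cbc'): parent n7 fail=1; on 'c' 1 → fail=2;  out ∅∪∅=∅
  n4('bcbb'): parent n3 fail=7; on 'b' 7→1→0 → fail=1;  out ∅∪∅=∅
  n9('cbca'): parent n8 fail=2; on 'a' 2→6→0 → fail=12;  out ∅∪{3}={3}
  n5('bcbba'): parent n4 fail=1; on 'a' 1→0 → fail=12;  out {0}∪{3}={0,3}
  n10('cbcab'): parent n9 fail=12; on 'b' 12→0 → fail=1;  out ∅∪∅=∅
  n11('cbcabc'): parent n10 fail=1; on 'c' 1 → fail=2;  out {2}∪∅={2}

Scan:
[0] read 'c'  n0⇒n6
[1] read 'a'  n6⇒n12 (via fail)  emit P3@[1:1]
[2] read 'b'  n12⇒n1 (via fail)
[3] read 'c'  n1⇒n2
[4] read 'b'  n2⇒n3  emit P1@[2:4],P4@[3:4]
[5] read 'b'  n3⇒n4
[6] read 'a'  n4⇒n5  emit P0@[2:6],P3@[6:6]
[7] read 'a'  n5⇒n12 (via fail)  emit P3@[7:7]
[8] read 'a'  n12⇒n12 (via fail)  emit P3@[8:8]
[9] read 'a'  n12⇒n12 (via fail)  emit P3@[9:9]
[10] read 'c'  n12⇒n6 (via fail)
[11] read 'b'  n6⇒n7  emit P4@[10:11]
[12] read 'a'  n7⇒n12 (via fail)  emit P3@[12:12]
[13] read 'c'  n12⇒n6 (via fail)
[14] read 'c'  n6⇒n6 (via fail)
[15] read 'b'  n6⇒n7  emit P4@[14:15]
[16] read 'c'  n7⇒n8
[17] read 'a'  n8⇒n9  emit P3@[17:17]
[18] read 'b'  n9⇒n10
[19] read 'c'  n10⇒n11  emit P2@[14:19]
[20] read 'a'  n11⇒n12 (via fail)  emit P3@[20:20]
[21] read 'b'  n12⇒n1 (via fail)
[22] read 'b'  n1⇒n1 (via fail)
[23] read 'c'  n1⇒n2
[24] read 'b'  n2⇒n3  emit P1@[22:24],P4@[23:24]
[25] read 'b'  n3⇒n4
[26] read 'a'  n4⇒n5  emit P0@[22:26],P3@[26:26]
[27] read 'c'  n5⇒n6 (via fail)
[28] read 'b'  n6⇒n7  emit P4@[27:28]
[29] read 'c'  n7⇒n8
[30] read 'a'  n8⇒n9  emit P3@[30:30]
[31] read 'b'  n9⇒n10
[32] read 'c'  n10⇒n11  emit P2@[27:32]
[33] read 'b'  n11⇒n3 (via fail)  emit P1@[31:33],P4@[32:33]
[34] read 'b'  n3⇒n4
[35] read 'c'  n4⇒n2 (via fail)
[36] read 'a'  n2⇒n12 (via fail)  emit P3@[36:36]
[37] read 'c'  n12⇒n6 (via fail)
[38] read 'a'  n6⇒n12 (via fail)  emit P3@[38:38]
[39] read 'c'  n12⇒n6 (via fail)
[40] read 'b'  n6⇒n7  emit P4@[39:40]
[41] read 'b'  n7⇒n1 (via fail)
[42] read 'a'  n1⇒n12 (via fail)  emit P3@[42:42]
[43] read 'c'  n12⇒n6 (via fail)
[44] read 'c'  n6⇒n6 (via fail)
[45] read 'b'  n6⇒n7  emit P4@[44:45]
[46] read 'c'  n7⇒n8
[47] read 'a'  n8⇒n9  emit P3@[47:47]
[48] read 'b'  n9⇒n10
[49] read 'c'  n10⇒n11  emit P2@[44:49]
[50] read 'a'  n11⇒n12 (via fail)  emit P3@[50:50]
[51] read 'c'  n12⇒n6 (via fail)
[52] read 'b'  n6⇒n7  emit P4@[51:52]
[53] read 'c'  n7⇒n8
[54] read 'a'  n8⇒n9  emit P3@[54:54]
[55] read 'b'  n9⇒n10
[56] read 'c'  n10⇒n11  emit P2@[51:56]
[57] read 'b'  n11⇒n3 (via fail)  emit P1@[55:57],P4@[56:57]
[58] read 'c'  n3⇒n8 (via fail)
[59] read 'b'  n8⇒n3 (via fail)  emit P1@[57:59],P4@[58:59]
[60] read 'b'  n3⇒n4
[61] read 'c'  n4⇒n2 (via fail)

All matches (sorted): [[1,3],[4,1],[4,4],[6,0],[6,3],[7,3],[8,3],[9,3],[11,4],[12,3],[15,4],[17,3],[19,2],[20,3],[24,1],[24,4],[26,0],[26,3],[28,4],[30,3],[32,2],[33,1],[33,4],[36,3],[38,3],[40,4],[42,3],[45,4],[47,3],[49,2],[50,3],[52,4],[54,3],[56,2],[57,1],[57,4],[59,1],[59,4]]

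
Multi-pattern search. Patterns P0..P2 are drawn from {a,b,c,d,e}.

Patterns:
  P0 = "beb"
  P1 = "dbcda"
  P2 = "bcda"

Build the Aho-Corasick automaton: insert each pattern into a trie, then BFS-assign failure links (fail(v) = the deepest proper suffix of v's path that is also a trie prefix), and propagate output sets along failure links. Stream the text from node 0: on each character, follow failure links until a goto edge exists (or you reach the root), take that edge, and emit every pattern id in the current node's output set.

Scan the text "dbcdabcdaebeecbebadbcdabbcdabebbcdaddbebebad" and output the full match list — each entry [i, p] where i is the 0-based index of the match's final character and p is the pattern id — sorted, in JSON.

Construct AC machine:
Trie nodes:
  0='ε' goto b→1 d→4
  1='b' goto c→9 e→2
  2='be' goto b→3
  3='beb' goto ·  [P0 ends]
  4='d' goto b→5
  5='db' goto c→6
  6='dbc' goto d→7
  7='dbcd' goto a→8
  8='dbcda' goto ·  [P1 ends]
  9='bc' goto d→10
  10='bcd' goto a→11
  11='bcda' goto ·  [P2 ends]

Failure links (BFS by depth):
  fail(1) 'b': from fail(0)=0 chase 'b': 0 ⇒ 0;  out=∅∪out(0)=∅
  fail(4) 'd': from fail(0)=0 chase 'd': 0 ⇒ 0;  out=∅∪out(0)=∅
  fail(2) 'be': from fail(1)=0 chase 'e': 0 ⇒ 0;  out=∅∪out(0)=∅
  fail(5) 'db': from fail(4)=0 chase 'b': 0 ⇒ 1;  out=∅∪out(1)=∅
  fail(9) 'bc': from fail(1)=0 chase 'c': 0 ⇒ 0;  out=∅∪out(0)=∅
  fail(3) 'beb': from fail(2)=0 chase 'b': 0 ⇒ 1;  out={0}∪out(1)={0}
  fail(6) 'dbc': from fail(5)=1 chase 'c': 1 ⇒ 9;  out=∅∪out(9)=∅
  fail(10) 'bcd': from fail(9)=0 chase 'd': 0 ⇒ 4;  out=∅∪out(4)=∅
  fail(7) 'dbcd': from fail(6)=9 chase 'd': 9 ⇒ 10;  out=∅∪out(10)=∅
  fail(11) 'bcda': from fail(10)=4 chase 'a': 4→0 ⇒ 0;  out={2}∪out(0)={2}
  fail(8) 'dbcda': from fail(7)=10 chase 'a': 10 ⇒ 11;  out={1}∪out(11)={1,2}

Text stream:
[0] read 'd'  n0⇒n4
[1] read 'b'  n4⇒n5
[2] read 'c'  n5⇒n6
[3] read 'd'  n6⇒n7
[4] read 'a'  n7⇒n8  emit P1@[0:4],P2@[1:4]
[5] read 'b'  n8⇒n1 (via fail)
[6] read 'c'  n1⇒n9
[7] read 'd'  n9⇒n10
[8] read 'a'  n10⇒n11  emit P2@[5:8]
[9] read 'e'  n11⇒n0 (via fail)
[10] read 'b'  n0⇒n1
[11] read 'e'  n1⇒n2
[12] read 'e'  n2⇒n0 (via fail)
[13] read 'c'  n0⇒n0
[14] read 'b'  n0⇒n1
[15] read 'e'  n1⇒n2
[16] read 'b'  n2⇒n3  emit P0@[14:16]
[17] read 'a'  n3⇒n0 (via fail)
[18] read 'd'  n0⇒n4
[19] read 'b'  n4⇒n5
[20] read 'c'  n5⇒n6
[21] read 'd'  n6⇒n7
[22] read 'a'  n7⇒n8  emit P1@[18:22],P2@[19:22]
[23] read 'b'  n8⇒n1 (via fail)
[24] read 'b'  n1⇒n1 (via fail)
[25] read 'c'  n1⇒n9
[26] read 'd'  n9⇒n10
[27] read 'a'  n10⇒n11  emit P2@[24:27]
[28] read 'b'  n11⇒n1 (via fail)
[29] read 'e'  n1⇒n2
[30] read 'b'  n2⇒n3  emit P0@[28:30]
[31] read 'b'  n3⇒n1 (via fail)
[32] read 'c'  n1⇒n9
[33] read 'd'  n9⇒n10
[34] read 'a'  n10⇒n11  emit P2@[31:34]
[35] read 'd'  n11⇒n4 (via fail)
[36] read 'd'  n4⇒n4 (via fail)
[37] read 'b'  n4⇒n5
[38] read 'e'  n5⇒n2 (via fail)
[39] read 'b'  n2⇒n3  emit P0@[37:39]
[40] read 'e'  n3⇒n2 (via fail)
[41] read 'b'  n2⇒n3  emit P0@[39:41]
[42] read 'a'  n3⇒n0 (via fail)
[43] read 'd'  n0⇒n4

Matches: [[4,1],[4,2],[8,2],[16,0],[22,1],[22,2],[27,2],[30,0],[34,2],[39,0],[41,0]]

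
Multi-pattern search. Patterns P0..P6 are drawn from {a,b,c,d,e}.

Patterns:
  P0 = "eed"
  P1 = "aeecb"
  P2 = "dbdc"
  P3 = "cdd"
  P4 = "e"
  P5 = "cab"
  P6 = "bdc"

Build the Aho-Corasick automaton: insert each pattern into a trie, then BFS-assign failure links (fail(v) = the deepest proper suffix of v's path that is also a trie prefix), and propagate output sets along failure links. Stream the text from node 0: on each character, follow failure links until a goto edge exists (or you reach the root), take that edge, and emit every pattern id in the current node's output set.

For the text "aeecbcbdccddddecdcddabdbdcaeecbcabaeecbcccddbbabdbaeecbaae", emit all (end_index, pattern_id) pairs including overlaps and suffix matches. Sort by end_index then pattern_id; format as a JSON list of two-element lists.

Build:
Trie (insert patterns):
  n0 'ε': a→4 b→18 c→13 d→9 e→1
  n1 'e': e→2  [P4 ends]
  n2 'ee': d→3
  n3 'eed': ·  [P0 ends]
  n4 'a': e→5
  n5 'ae': e→6
  n6 'aee': c→7
  n7 'aeec': b→8
  n8 'aeecb': ·  [P1 ends]
  n9 'd': b→10
  n10 'db': d→11
  n11 'dbd': c→12
  n12 'dbdc': ·  [P2 ends]
  n13 'c': a→16 d→14
  n14 'cd': d→15
  n15 'cdd': ·  [P3 ends]
  n16 'ca': b→17
  n17 'cab': ·  [P5 ends]
  n18 'b': d→19
  n19 'bd': c→20
  n20 'bdc': ·  [P6 ends]

BFS fail/out derivation:
  fail(1) 'e': from fail(0)=0 chase 'e': 0 ⇒ 0;  out={4}∪out(0)={4}
  fail(4) 'a': from fail(0)=0 chase 'a': 0 ⇒ 0;  out=∅∪out(0)=∅
  fail(9) 'd': from fail(0)=0 chase 'd': 0 ⇒ 0;  out=∅∪out(0)=∅
  fail(13) 'c': from fail(0)=0 chase 'c': 0 ⇒ 0;  out=∅∪out(0)=∅
  fail(18) 'b': from fail(0)=0 chase 'b': 0 ⇒ 0;  out=∅∪out(0)=∅
  fail(2) 'ee': from fail(1)=0 chase 'e': 0 ⇒ 1;  out=∅∪out(1)={4}
  fail(5) 'ae': from fail(4)=0 chase 'e': 0 ⇒ 1;  out=∅∪out(1)={4}
  fail(10) 'db': from fail(9)=0 chase 'b': 0 ⇒ 18;  out=∅∪out(18)=∅
  fail(14) 'cd': from fail(13)=0 chase 'd': 0 ⇒ 9;  out=∅∪out(9)=∅
  fail(16) 'ca': from fail(13)=0 chase 'a': 0 ⇒ 4;  out=∅∪out(4)=∅
  fail(19) 'bd': from fail(18)=0 chase 'd': 0 ⇒ 9;  out=∅∪out(9)=∅
  fail(3) 'eed': from fail(2)=1 chase 'd': 1→0 ⇒ 9;  out={0}∪out(9)={0}
  fail(6) 'aee': from fail(5)=1 chase 'e': 1 ⇒ 2;  out=∅∪out(2)={4}
  fail(11) 'dbd': from fail(10)=18 chase 'd': 18 ⇒ 19;  out=∅∪out(19)=∅
  fail(15) 'cdd': from fail(14)=9 chase 'd': 9→0 ⇒ 9;  out={3}∪out(9)={3}
  fail(17) 'cab': from fail(16)=4 chase 'b': 4→0 ⇒ 18;  out={5}∪out(18)={5}
  fail(20) 'bdc': from fail(19)=9 chase 'c': 9→0 ⇒ 13;  out={6}∪out(13)={6}
  fail(7) 'aeec': from fail(6)=2 chase 'c': 2→1→0 ⇒ 13;  out=∅∪out(13)=∅
  fail(12) 'dbdc': from fail(11)=19 chase 'c': 19 ⇒ 20;  out={2}∪out(20)={2,6}
  fail(8) 'aeecb': from fail(7)=13 chase 'b': 13→0 ⇒ 18;  out={1}∪out(18)={1}

Run:
i=0 'a': node 0→4
i=1 'e': node 4→5  → match P4@[1:1]
i=2 'e': node 5→6  → match P4@[2:2]
i=3 'c': node 6→7
i=4 'b': node 7→8  → match P1@[0:4]
i=5 'c': node 8→13 ·f
i=6 'b': node 13→18 ·f
i=7 'd': node 18→19
i=8 'c': node 19→20  → match P6@[6:8]
i=9 'c': node 20→13 ·f
i=10 'd': node 13→14
i=11 'd': node 14→15  → match P3@[9:11]
i=12 'd': node 15→9 ·f
i=13 'd': node 9→9 ·f
i=14 'e': node 9→1 ·f  → match P4@[14:14]
i=15 'c': node 1→13 ·f
i=16 'd': node 13→14
i=17 'c': node 14→13 ·f
i=18 'd': node 13→14
i=19 'd': node 14→15  → match P3@[17:19]
i=20 'a': node 15→4 ·f
i=21 'b': node 4→18 ·f
i=22 'd': node 18→19
i=23 'b': node 19→10 ·f
i=24 'd': node 10→11
i=25 'c': node 11→12  → match P2@[22:25],P6@[23:25]
i=26 'a': node 12→16 ·f
i=27 'e': node 16→5 ·f  → match P4@[27:27]
i=28 'e': node 5→6  → match P4@[28:28]
i=29 'c': node 6→7
i=30 'b': node 7→8  → match P1@[26:30]
i=31 'c': node 8→13 ·f
i=32 'a': node 13→16
i=33 'b': node 16→17  → match P5@[31:33]
i=34 'a': node 17→4 ·f
i=35 'e': node 4→5  → match P4@[35:35]
i=36 'e': node 5→6  → match P4@[36:36]
i=37 'c': node 6→7
i=38 'b': node 7→8  → match P1@[34:38]
i=39 'c': node 8→13 ·f
i=40 'c': node 13→13 ·f
i=41 'c': node 13→13 ·f
i=42 'd': node 13→14
i=43 'd': node 14→15  → match P3@[41:43]
i=44 'b': node 15→10 ·f
i=45 'b': node 10→18 ·f
i=46 'a': node 18→4 ·f
i=47 'b': node 4→18 ·f
i=48 'd': node 18→19
i=49 'b': node 19→10 ·f
i=50 'a': node 10→4 ·f
i=51 'e': node 4→5  → match P4@[51:51]
i=52 'e': node 5→6  → match P4@[52:52]
i=53 'c': node 6→7
i=54 'b': node 7→8  → match P1@[50:54]
i=55 'a': node 8→4 ·f
i=56 'a': node 4→4 ·f
i=57 'e': node 4→5  → match P4@[57:57]

Result: [[1,4],[2,4],[4,1],[8,6],[11,3],[14,4],[19,3],[25,2],[25,6],[27,4],[28,4],[30,1],[33,5],[35,4],[36,4],[38,1],[43,3],[51,4],[52,4],[54,1],[57,4]]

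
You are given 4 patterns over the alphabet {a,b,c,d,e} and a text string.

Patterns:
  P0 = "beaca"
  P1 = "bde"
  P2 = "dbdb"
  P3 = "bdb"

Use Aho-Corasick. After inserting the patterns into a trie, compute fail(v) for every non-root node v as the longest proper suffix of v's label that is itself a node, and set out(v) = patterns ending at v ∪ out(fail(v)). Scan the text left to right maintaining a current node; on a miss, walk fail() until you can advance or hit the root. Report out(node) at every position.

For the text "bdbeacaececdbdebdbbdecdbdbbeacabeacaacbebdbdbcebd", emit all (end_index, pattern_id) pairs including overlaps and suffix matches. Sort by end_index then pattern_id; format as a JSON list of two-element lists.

Build:
Trie (insert patterns):
  n0 'ε': b→1 d→8
  n1 'b': d→6 e→2
  n2 'be': a→3
  n3 'bea': c→4
  n4 'beac': a→5
  n5 'beaca': ·  ←P0
  n6 'bd': b→12 e→7
  n7 'bde': ·  ←P1
  n8 'd': b→9
  n9 'db': d→10
  n10 'dbd': b→11
  n11 'dbdb': ·  ←P2
  n12 'bdb': ·  ←P3

Failure links (BFS by depth):
  n1('b'): parent n0 fail=0; on 'b' 0 → fail=0;  out ∅∪∅=∅
  n8('d'): parent n0 fail=0; on 'd' 0 → fail=0;  out ∅∪∅=∅
  n2('be'): parent n1 fail=0; on 'e' 0 → fail=0;  out ∅∪∅=∅
  n6('bd'): parent n1 fail=0; on 'd' 0 → fail=8;  out ∅∪∅=∅
  n9('db'): parent n8 fail=0; on 'b' 0 → fail=1;  out ∅∪∅=∅
  n3('bea'): parent n2 fail=0; on 'a' 0 → fail=0;  out ∅∪∅=∅
  n7('bde'): parent n6 fail=8; on 'e' 8→0 → fail=0;  out {1}∪∅={1}
  n10('dbd'): parent n9 fail=1; on 'd' 1 → fail=6;  out ∅∪∅=∅
  n12('bdb'): parent n6 fail=8; on 'b' 8 → fail=9;  out {3}∪∅={3}
  n4('beac'): parent n3 fail=0; on 'c' 0 → fail=0;  out ∅∪∅=∅
  n11('dbdb'): parent n10 fail=6; on 'b' 6 → fail=12;  out {2}∪{3}={2,3}
  n5('beaca'): parent n4 fail=0; on 'a' 0 → fail=0;  out {0}∪∅={0}

Run:
i=0 'b': node 0→1
i=1 'd': node 1→6
i=2 'b': node 6→12  emit P3@[0:2]
i=3 'e': node 12→2 (fail-walked)
i=4 'a': node 2→3
i=5 'c': node 3→4
i=6 'a': node 4→5  emit P0@[2:6]
i=7 'e': node 5→0 (fail-walked)
i=8 'c': node 0→0
i=9 'e': node 0→0
i=10 'c': node 0→0
i=11 'd': node 0→8
i=12 'b': node 8→9
i=13 'd': node 9→10
i=14 'e': node 10→7 (fail-walked)  emit P1@[12:14]
i=15 'b': node 7→1 (fail-walked)
i=16 'd': node 1→6
i=17 'b': node 6→12  emit P3@[15:17]
i=18 'b': node 12→1 (fail-walked)
i=19 'd': node 1→6
i=20 'e': node 6→7  emit P1@[18:20]
i=21 'c': node 7→0 (fail-walked)
i=22 'd': node 0→8
i=23 'b': node 8→9
i=24 'd': node 9→10
i=25 'b': node 10→11  emit P2@[22:25],P3@[23:25]
i=26 'b': node 11→1 (fail-walked)
i=27 'e': node 1→2
i=28 'a': node 2→3
i=29 'c': node 3→4
i=30 'a': node 4→5  emit P0@[26:30]
i=31 'b': node 5→1 (fail-walked)
i=32 'e': node 1→2
i=33 'a': node 2→3
i=34 'c': node 3→4
i=35 'a': node 4→5  emit P0@[31:35]
i=36 'a': node 5→0 (fail-walked)
i=37 'c': node 0→0
i=38 'b': node 0→1
i=39 'e': node 1→2
i=40 'b': node 2→1 (fail-walked)
i=41 'd': node 1→6
i=42 'b': node 6→12  emit P3@[40:42]
i=43 'd': node 12→10 (fail-walked)
i=44 'b': node 10→11  emit P2@[41:44],P3@[42:44]
i=45 'c': node 11→0 (fail-walked)
i=46 'e': node 0→0
i=47 'b': node 0→1
i=48 'd': node 1→6

All matches (sorted): [[2,3],[6,0],[14,1],[17,3],[20,1],[25,2],[25,3],[30,0],[35,0],[42,3],[44,2],[44,3]]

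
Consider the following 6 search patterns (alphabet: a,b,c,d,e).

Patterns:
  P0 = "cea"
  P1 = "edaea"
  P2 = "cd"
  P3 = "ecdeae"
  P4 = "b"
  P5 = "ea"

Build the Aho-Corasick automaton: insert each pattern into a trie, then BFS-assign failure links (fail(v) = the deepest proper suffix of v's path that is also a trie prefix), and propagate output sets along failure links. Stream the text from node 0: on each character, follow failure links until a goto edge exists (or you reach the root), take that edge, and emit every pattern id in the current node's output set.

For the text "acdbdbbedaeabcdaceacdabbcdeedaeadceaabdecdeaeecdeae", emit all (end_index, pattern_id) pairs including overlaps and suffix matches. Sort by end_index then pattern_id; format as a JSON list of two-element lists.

Construct AC machine:
Trie (insert patterns):
  n0 'ε': b→15 c→1 e→4
  n1 'c': d→9 e→2
  n2 'ce': a→3
  n3 'cea': ·  [P0 ends]
  n4 'e': a→16 c→10 d→5
  n5 'ed': a→6
  n6 'eda': e→7
  n7 'edae': a→8
  n8 'edaea': ·  [P1 ends]
  n9 'cd': ·  [P2 ends]
  n10 'ec': d→11
  n11 'ecd': e→12
  n12 'ecde': a→13
  n13 'ecdea': e→14
  n14 'ecdeae': ·  [P3 ends]
  n15 'b': ·  [P4 ends]
  n16 'ea': ·  [P5 ends]

Failure links (BFS by depth):
  fail(1) 'c': from fail(0)=0 chase 'c': 0 ⇒ 0;  out=∅∪out(0)=∅
  fail(4) 'e': from fail(0)=0 chase 'e': 0 ⇒ 0;  out=∅∪out(0)=∅
  fail(15) 'b': from fail(0)=0 chase 'b': 0 ⇒ 0;  out={4}∪out(0)={4}
  fail(2) 'ce': from fail(1)=0 chase 'e': 0 ⇒ 4;  out=∅∪out(4)=∅
  fail(5) 'ed': from fail(4)=0 chase 'd': 0 ⇒ 0;  out=∅∪out(0)=∅
  fail(9) 'cd': from fail(1)=0 chase 'd': 0 ⇒ 0;  out={2}∪out(0)={2}
  fail(10) 'ec': from fail(4)=0 chase 'c': 0 ⇒ 1;  out=∅∪out(1)=∅
  fail(16) 'ea': from fail(4)=0 chase 'a': 0 ⇒ 0;  out={5}∪out(0)={5}
  fail(3) 'cea': from fail(2)=4 chase 'a': 4 ⇒ 16;  out={0}∪out(16)={0,5}
  fail(6) 'eda': from fail(5)=0 chase 'a': 0 ⇒ 0;  out=∅∪out(0)=∅
  fail(11) 'ecd': from fail(10)=1 chase 'd': 1 ⇒ 9;  out=∅∪out(9)={2}
  fail(7) 'edae': from fail(6)=0 chase 'e': 0 ⇒ 4;  out=∅∪out(4)=∅
  fail(12) 'ecde': from fail(11)=9 chase 'e': 9→0 ⇒ 4;  out=∅∪out(4)=∅
  fail(8) 'edaea': from fail(7)=4 chase 'a': 4 ⇒ 16;  out={1}∪out(16)={1,5}
  fail(13) 'ecdea': from fail(12)=4 chase 'a': 4 ⇒ 16;  out=∅∪out(16)={5}
  fail(14) 'ecdeae': from fail(13)=16 chase 'e': 16→0 ⇒ 4;  out={3}∪out(4)={3}

Run:
[0] read 'a'  n0⇒n0
[1] read 'c'  n0⇒n1
[2] read 'd'  n1⇒n9  → match P2@[1:2]
[3] read 'b'  n9⇒n15 ·f  → match P4@[3:3]
[4] read 'd'  n15⇒n0 ·f
[5] read 'b'  n0⇒n15  → match P4@[5:5]
[6] read 'b'  n15⇒n15 ·f  → match P4@[6:6]
[7] read 'e'  n15⇒n4 ·f
[8] read 'd'  n4⇒n5
[9] read 'a'  n5⇒n6
[10] read 'e'  n6⇒n7
[11] read 'a'  n7⇒n8  → match P1@[7:11],P5@[10:11]
[12] read 'b'  n8⇒n15 ·f  → match P4@[12:12]
[13] read 'c'  n15⇒n1 ·f
[14] read 'd'  n1⇒n9  → match P2@[13:14]
[15] read 'a'  n9⇒n0 ·f
[16] read 'c'  n0⇒n1
[17] read 'e'  n1⇒n2
[18] read 'a'  n2⇒n3  → match P0@[16:18],P5@[17:18]
[19] read 'c'  n3⇒n1 ·f
[20] read 'd'  n1⇒n9  → match P2@[19:20]
[21] read 'a'  n9⇒n0 ·f
[22] read 'b'  n0⇒n15  → match P4@[22:22]
[23] read 'b'  n15⇒n15 ·f  → match P4@[23:23]
[24] read 'c'  n15⇒n1 ·f
[25] read 'd'  n1⇒n9  → match P2@[24:25]
[26] read 'e'  n9⇒n4 ·f
[27] read 'e'  n4⇒n4 ·f
[28] read 'd'  n4⇒n5
[29] read 'a'  n5⇒n6
[30] read 'e'  n6⇒n7
[31] read 'a'  n7⇒n8  → match P1@[27:31],P5@[30:31]
[32] read 'd'  n8⇒n0 ·f
[33] read 'c'  n0⇒n1
[34] read 'e'  n1⇒n2
[35] read 'a'  n2⇒n3  → match P0@[33:35],P5@[34:35]
[36] read 'a'  n3⇒n0 ·f
[37] read 'b'  n0⇒n15  → match P4@[37:37]
[38] read 'd'  n15⇒n0 ·f
[39] read 'e'  n0⇒n4
[40] read 'c'  n4⇒n10
[41] read 'd'  n10⇒n11  → match P2@[40:41]
[42] read 'e'  n11⇒n12
[43] read 'a'  n12⇒n13  → match P5@[42:43]
[44] read 'e'  n13⇒n14  → match P3@[39:44]
[45] read 'e'  n14⇒n4 ·f
[46] read 'c'  n4⇒n10
[47] read 'd'  n10⇒n11  → match P2@[46:47]
[48] read 'e'  n11⇒n12
[49] read 'a'  n12⇒n13  → match P5@[48:49]
[50] read 'e'  n13⇒n14  → match P3@[45:50]

All matches (sorted): [[2,2],[3,4],[5,4],[6,4],[11,1],[11,5],[12,4],[14,2],[18,0],[18,5],[20,2],[22,4],[23,4],[25,2],[31,1],[31,5],[35,0],[35,5],[37,4],[41,2],[43,5],[44,3],[47,2],[49,5],[50,3]]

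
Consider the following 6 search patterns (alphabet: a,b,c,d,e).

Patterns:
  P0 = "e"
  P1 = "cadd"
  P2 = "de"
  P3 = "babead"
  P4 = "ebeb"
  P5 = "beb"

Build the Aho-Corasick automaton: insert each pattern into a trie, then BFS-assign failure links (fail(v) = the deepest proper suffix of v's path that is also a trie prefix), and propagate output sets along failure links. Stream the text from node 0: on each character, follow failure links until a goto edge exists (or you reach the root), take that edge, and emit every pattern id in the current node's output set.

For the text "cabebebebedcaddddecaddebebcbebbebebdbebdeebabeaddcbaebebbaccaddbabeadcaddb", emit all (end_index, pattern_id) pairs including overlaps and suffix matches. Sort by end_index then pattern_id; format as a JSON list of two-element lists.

Build:
Trie nodes:
  n0 'ε': b→8 c→2 d→6 e→1
  n1 'e': b→14  ←P0
  n2 'c': a→3
  n3 'ca': d→4
  n4 'cad': d→5
  n5 'cadd': ·  ←P1
  n6 'd': e→7
  n7 'de': ·  ←P2
  n8 'b': a→9 e→17
  n9 'ba': b→10
  n10 'bab': e→11
  n11 'babe': a→12
  n12 'babea': d→13
  n13 'babead': ·  ←P3
  n14 'eb': e→15
  n15 'ebe': b→16
  n16 'ebeb': ·  ←P4
  n17 'be': b→18
  n18 'beb': ·  ←P5

Failure links (BFS by depth):
  fail(1) 'e': from fail(0)=0 chase 'e': 0 ⇒ 0;  out={0}∪out(0)={0}
  fail(2) 'c': from fail(0)=0 chase 'c': 0 ⇒ 0;  out=∅∪out(0)=∅
  fail(6) 'd': from fail(0)=0 chase 'd': 0 ⇒ 0;  out=∅∪out(0)=∅
  fail(8) 'b': from fail(0)=0 chase 'b': 0 ⇒ 0;  out=∅∪out(0)=∅
  fail(3) 'ca': from fail(2)=0 chase 'a': 0 ⇒ 0;  out=∅∪out(0)=∅
  fail(7) 'de': from fail(6)=0 chase 'e': 0 ⇒ 1;  out={2}∪out(1)={0,2}
  fail(9) 'ba': from fail(8)=0 chase 'a': 0 ⇒ 0;  out=∅∪out(0)=∅
  fail(14) 'eb': from fail(1)=0 chase 'b': 0 ⇒ 8;  out=∅∪out(8)=∅
  fail(17) 'be': from fail(8)=0 chase 'e': 0 ⇒ 1;  out=∅∪out(1)={0}
  fail(4) 'cad': from fail(3)=0 chase 'd': 0 ⇒ 6;  out=∅∪out(6)=∅
  fail(10) 'bab': from fail(9)=0 chase 'b': 0 ⇒ 8;  out=∅∪out(8)=∅
  fail(15) 'ebe': from fail(14)=8 chase 'e': 8 ⇒ 17;  out=∅∪out(17)={0}
  fail(18) 'beb': from fail(17)=1 chase 'b': 1 ⇒ 14;  out={5}∪out(14)={5}
  fail(5) 'cadd': from fail(4)=6 chase 'd': 6→0 ⇒ 6;  out={1}∪out(6)={1}
  fail(11) 'babe': from fail(10)=8 chase 'e': 8 ⇒ 17;  out=∅∪out(17)={0}
  fail(16) 'ebeb': from fail(15)=17 chase 'b': 17 ⇒ 18;  out={4}∪out(18)={4,5}
  fail(12) 'babea': from fail(11)=17 chase 'a': 17→1→0 ⇒ 0;  out=∅∪out(0)=∅
  fail(13) 'babead': from fail(12)=0 chase 'd': 0 ⇒ 6;  out={3}∪out(6)={3}

Run:
pos 0 'c': at 2
pos 1 'a': at 3
pos 2 'b': at 8 ·f
pos 3 'e': at 17  → match P0@[3:3]
pos 4 'b': at 18  → match P5@[2:4]
pos 5 'e': at 15 ·f  → match P0@[5:5]
pos 6 'b': at 16  → match P4@[3:6],P5@[4:6]
pos 7 'e': at 15 ·f  → match P0@[7:7]
pos 8 'b': at 16  → match P4@[5:8],P5@[6:8]
pos 9 'e': at 15 ·f  → match P0@[9:9]
pos 10 'd': at 6 ·f
pos 11 'c': at 2 ·f
pos 12 'a': at 3
pos 13 'd': at 4
pos 14 'd': at 5  → match P1@[11:14]
pos 15 'd': at 6 ·f
pos 16 'd': at 6 ·f
pos 17 'e': at 7  → match P0@[17:17],P2@[16:17]
pos 18 'c': at 2 ·f
pos 19 'a': at 3
pos 20 'd': at 4
pos 21 'd': at 5  → match P1@[18:21]
pos 22 'e': at 7 ·f  → match P0@[22:22],P2@[21:22]
pos 23 'b': at 14 ·f
pos 24 'e': at 15  → match P0@[24:24]
pos 25 'b': at 16  → match P4@[22:25],P5@[23:25]
pos 26 'c': at 2 ·f
pos 27 'b': at 8 ·f
pos 28 'e': at 17  → match P0@[28:28]
pos 29 'b': at 18  → match P5@[27:29]
pos 30 'b': at 8 ·f
pos 31 'e': at 17  → match P0@[31:31]
pos 32 'b': at 18  → match P5@[30:32]
pos 33 'e': at 15 ·f  → match P0@[33:33]
pos 34 'b': at 16  → match P4@[31:34],P5@[32:34]
pos 35 'd': at 6 ·f
pos 36 'b': at 8 ·f
pos 37 'e': at 17  → match P0@[37:37]
pos 38 'b': at 18  → match P5@[36:38]
pos 39 'd': at 6 ·f
pos 40 'e': at 7  → match P0@[40:40],P2@[39:40]
pos 41 'e': at 1 ·f  → match P0@[41:41]
pos 42 'b': at 14
pos 43 'a': at 9 ·f
pos 44 'b': at 10
pos 45 'e': at 11  → match P0@[45:45]
pos 46 'a': at 12
pos 47 'd': at 13  → match P3@[42:47]
pos 48 'd': at 6 ·f
pos 49 'c': at 2 ·f
pos 50 'b': at 8 ·f
pos 51 'a': at 9
pos 52 'e': at 1 ·f  → match P0@[52:52]
pos 53 'b': at 14
pos 54 'e': at 15  → match P0@[54:54]
pos 55 'b': at 16  → match P4@[52:55],P5@[53:55]
pos 56 'b': at 8 ·f
pos 57 'a': at 9
pos 58 'c': at 2 ·f
pos 59 'c': at 2 ·f
pos 60 'a': at 3
pos 61 'd': at 4
pos 62 'd': at 5  → match P1@[59:62]
pos 63 'b': at 8 ·f
pos 64 'a': at 9
pos 65 'b': at 10
pos 66 'e': at 11  → match P0@[66:66]
pos 67 'a': at 12
pos 68 'd': at 13  → match P3@[63:68]
pos 69 'c': at 2 ·f
pos 70 'a': at 3
pos 71 'd': at 4
pos 72 'd': at 5  → match P1@[69:72]
pos 73 'b': at 8 ·f

All matches (sorted): [[3,0],[4,5],[5,0],[6,4],[6,5],[7,0],[8,4],[8,5],[9,0],[14,1],[17,0],[17,2],[21,1],[22,0],[22,2],[24,0],[25,4],[25,5],[28,0],[29,5],[31,0],[32,5],[33,0],[34,4],[34,5],[37,0],[38,5],[40,0],[40,2],[41,0],[45,0],[47,3],[52,0],[54,0],[55,4],[55,5],[62,1],[66,0],[68,3],[72,1]]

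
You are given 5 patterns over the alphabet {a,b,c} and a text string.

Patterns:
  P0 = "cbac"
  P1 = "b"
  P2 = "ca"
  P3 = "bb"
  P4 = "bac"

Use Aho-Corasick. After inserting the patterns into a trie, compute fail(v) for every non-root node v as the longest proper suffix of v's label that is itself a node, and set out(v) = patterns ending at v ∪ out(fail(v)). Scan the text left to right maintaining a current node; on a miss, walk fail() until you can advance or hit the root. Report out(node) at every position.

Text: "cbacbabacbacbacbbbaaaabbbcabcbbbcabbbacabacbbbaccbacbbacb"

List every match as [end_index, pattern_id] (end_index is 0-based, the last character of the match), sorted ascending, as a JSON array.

Build:
Trie (insert patterns):
  0='ε' goto b→5 c→1
  1='c' goto a→6 b→2
  2='cb' goto a→3
  3='cba' goto c→4
  4='cbac' goto ·  ←P0
  5='b' goto a→8 b→7  ←P1
  6='ca' goto ·  ←P2
  7='bb' goto ·  ←P3
  8='ba' goto c→9
  9='bac' goto ·  ←P4

Failure links (BFS by depth):
  fail(1) 'c': from fail(0)=0 chase 'c': 0 ⇒ 0;  out=∅∪out(0)=∅
  fail(5) 'b': from fail(0)=0 chase 'b': 0 ⇒ 0;  out={1}∪out(0)={1}
  fail(2) 'cb': from fail(1)=0 chase 'b': 0 ⇒ 5;  out=∅∪out(5)={1}
  fail(6) 'ca': from fail(1)=0 chase 'a': 0 ⇒ 0;  out={2}∪out(0)={2}
  fail(7) 'bb': from fail(5)=0 chase 'b': 0 ⇒ 5;  out={3}∪out(5)={1,3}
  fail(8) 'ba': from fail(5)=0 chase 'a': 0 ⇒ 0;  out=∅∪out(0)=∅
  fail(3) 'cba': from fail(2)=5 chase 'a': 5 ⇒ 8;  out=∅∪out(8)=∅
  fail(9) 'bac': from fail(8)=0 chase 'c': 0 ⇒ 1;  out={4}∪out(1)={4}
  fail(4) 'cbac': from fail(3)=8 chase 'c': 8 ⇒ 9;  out={0}∪out(9)={0,4}

Text stream:
i=0 'c': node 0→1
i=1 'b': node 1→2  → match P1@[1:1]
i=2 'a': node 2→3
i=3 'c': node 3→4  → match P0@[0:3],P4@[1:3]
i=4 'b': node 4→2 (fail-walked)  → match P1@[4:4]
i=5 'a': node 2→3
i=6 'b': node 3→5 (fail-walked)  → match P1@[6:6]
i=7 'a': node 5→8
i=8 'c': node 8→9  → match P4@[6:8]
i=9 'b': node 9→2 (fail-walked)  → match P1@[9:9]
i=10 'a': node 2→3
i=11 'c': node 3→4  → match P0@[8:11],P4@[9:11]
i=12 'b': node 4→2 (fail-walked)  → match P1@[12:12]
i=13 'a': node 2→3
i=14 'c': node 3→4  → match P0@[11:14],P4@[12:14]
i=15 'b': node 4→2 (fail-walked)  → match P1@[15:15]
i=16 'b': node 2→7 (fail-walked)  → match P1@[16:16],P3@[15:16]
i=17 'b': node 7→7 (fail-walked)  → match P1@[17:17],P3@[16:17]
i=18 'a': node 7→8 (fail-walked)
i=19 'a': node 8→0 (fail-walked)
i=20 'a': node 0→0
i=21 'a': node 0→0
i=22 'b': node 0→5  → match P1@[22:22]
i=23 'b': node 5→7  → match P1@[23:23],P3@[22:23]
i=24 'b': node 7→7 (fail-walked)  → match P1@[24:24],P3@[23:24]
i=25 'c': node 7→1 (fail-walked)
i=26 'a': node 1→6  → match P2@[25:26]
i=27 'b': node 6→5 (fail-walked)  → match P1@[27:27]
i=28 'c': node 5→1 (fail-walked)
i=29 'b': node 1→2  → match P1@[29:29]
i=30 'b': node 2→7 (fail-walked)  → match P1@[30:30],P3@[29:30]
i=31 'b': node 7→7 (fail-walked)  → match P1@[31:31],P3@[30:31]
i=32 'c': node 7→1 (fail-walked)
i=33 'a': node 1→6  → match P2@[32:33]
i=34 'b': node 6→5 (fail-walked)  → match P1@[34:34]
i=35 'b': node 5→7  → match P1@[35:35],P3@[34:35]
i=36 'b': node 7→7 (fail-walked)  → match P1@[36:36],P3@[35:36]
i=37 'a': node 7→8 (fail-walked)
i=38 'c': node 8→9  → match P4@[36:38]
i=39 'a': node 9→6 (fail-walked)  → match P2@[38:39]
i=40 'b': node 6→5 (fail-walked)  → match P1@[40:40]
i=41 'a': node 5→8
i=42 'c': node 8→9  → match P4@[40:42]
i=43 'b': node 9→2 (fail-walked)  → match P1@[43:43]
i=44 'b': node 2→7 (fail-walked)  → match P1@[44:44],P3@[43:44]
i=45 'b': node 7→7 (fail-walked)  → match P1@[45:45],P3@[44:45]
i=46 'a': node 7→8 (fail-walked)
i=47 'c': node 8→9  → match P4@[45:47]
i=48 'c': node 9→1 (fail-walked)
i=49 'b': node 1→2  → match P1@[49:49]
i=50 'a': node 2→3
i=51 'c': node 3→4  → match P0@[48:51],P4@[49:51]
i=52 'b': node 4→2 (fail-walked)  → match P1@[52:52]
i=53 'b': node 2→7 (fail-walked)  → match P1@[53:53],P3@[52:53]
i=54 'a': node 7→8 (fail-walked)
i=55 'c': node 8→9  → match P4@[53:55]
i=56 'b': node 9→2 (fail-walked)  → match P1@[56:56]

Result: [[1,1],[3,0],[3,4],[4,1],[6,1],[8,4],[9,1],[11,0],[11,4],[12,1],[14,0],[14,4],[15,1],[16,1],[16,3],[17,1],[17,3],[22,1],[23,1],[23,3],[24,1],[24,3],[26,2],[27,1],[29,1],[30,1],[30,3],[31,1],[31,3],[33,2],[34,1],[35,1],[35,3],[36,1],[36,3],[38,4],[39,2],[40,1],[42,4],[43,1],[44,1],[44,3],[45,1],[45,3],[47,4],[49,1],[51,0],[51,4],[52,1],[53,1],[53,3],[55,4],[56,1]]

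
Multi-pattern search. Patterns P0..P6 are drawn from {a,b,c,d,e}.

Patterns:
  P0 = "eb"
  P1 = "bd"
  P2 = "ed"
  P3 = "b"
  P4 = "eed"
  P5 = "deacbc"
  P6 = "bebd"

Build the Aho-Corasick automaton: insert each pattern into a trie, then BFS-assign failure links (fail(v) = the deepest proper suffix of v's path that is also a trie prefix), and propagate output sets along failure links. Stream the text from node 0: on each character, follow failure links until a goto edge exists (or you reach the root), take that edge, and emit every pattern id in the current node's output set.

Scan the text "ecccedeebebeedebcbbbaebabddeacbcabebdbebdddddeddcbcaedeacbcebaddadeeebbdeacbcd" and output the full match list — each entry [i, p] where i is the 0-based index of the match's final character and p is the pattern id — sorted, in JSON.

Construct AC machine:
Trie nodes:
  0='ε' goto b→3 d→8 e→1
  1='e' goto b→2 d→5 e→6
  2='eb' goto ·  [P0 ends]
  3='b' goto d→4 e→14  [P3 ends]
  4='bd' goto ·  [P1 ends]
  5='ed' goto ·  [P2 ends]
  6='ee' goto d→7
  7='eed' goto ·  [P4 ends]
  8='d' goto e→9
  9='de' goto a→10
  10='dea' goto c→11
  11='deac' goto b→12
  12='deacb' goto c→13
  13='deacbc' goto ·  [P5 ends]
  14='be' goto b→15
  15='beb' goto d→16
  16='bebd' goto ·  [P6 ends]

Failure links (BFS by depth):
  n1('e'): parent n0 fail=0; on 'e' 0 → fail=0;  out ∅∪∅=∅
  n3('b'): parent n0 fail=0; on 'b' 0 → fail=0;  out {3}∪∅={3}
  n8('d'): parent n0 fail=0; on 'd' 0 → fail=0;  out ∅∪∅=∅
  n2('eb'): parent n1 fail=0; on 'b' 0 → fail=3;  out {0}∪{3}={0,3}
  n4('bd'): parent n3 fail=0; on 'd' 0 → fail=8;  out {1}∪∅={1}
  n5('ed'): parent n1 fail=0; on 'd' 0 → fail=8;  out {2}∪∅={2}
  n6('ee'): parent n1 fail=0; on 'e' 0 → fail=1;  out ∅∪∅=∅
  n9('de'): parent n8 fail=0; on 'e' 0 → fail=1;  out ∅∪∅=∅
  n14('be'): parent n3 fail=0; on 'e' 0 → fail=1;  out ∅∪∅=∅
  n7('eed'): parent n6 fail=1; on 'd' 1 → fail=5;  out {4}∪{2}={2,4}
  n10('dea'): parent n9 fail=1; on 'a' 1→0 → fail=0;  out ∅∪∅=∅
  n15('beb'): parent n14 fail=1; on 'b' 1 → fail=2;  out ∅∪{0,3}={0,3}
  n11('deac'): parent n10 fail=0; on 'c' 0 → fail=0;  out ∅∪∅=∅
  n16('bebd'): parent n15 fail=2; on 'd' 2→3 → fail=4;  out {6}∪{1}={1,6}
  n12('deacb'): parent n11 fail=0; on 'b' 0 → fail=3;  out ∅∪{3}={3}
  n13('deacbc'): parent n12 fail=3; on 'c' 3→0 → fail=0;  out {5}∪∅={5}

Scan:
pos 0 'e': at 1
pos 1 'c': at 0 ·f
pos 2 'c': at 0
pos 3 'c': at 0
pos 4 'e': at 1
pos 5 'd': at 5  ** P2@[4:5]
pos 6 'e': at 9 ·f
pos 7 'e': at 6 ·f
pos 8 'b': at 2 ·f  ** P0@[7:8],P3@[8:8]
pos 9 'e': at 14 ·f
pos 10 'b': at 15  ** P0@[9:10],P3@[10:10]
pos 11 'e': at 14 ·f
pos 12 'e': at 6 ·f
pos 13 'd': at 7  ** P2@[12:13],P4@[11:13]
pos 14 'e': at 9 ·f
pos 15 'b': at 2 ·f  ** P0@[14:15],P3@[15:15]
pos 16 'c': at 0 ·f
pos 17 'b': at 3  ** P3@[17:17]
pos 18 'b': at 3 ·f  ** P3@[18:18]
pos 19 'b': at 3 ·f  ** P3@[19:19]
pos 20 'a': at 0 ·f
pos 21 'e': at 1
pos 22 'b': at 2  ** P0@[21:22],P3@[22:22]
pos 23 'a': at 0 ·f
pos 24 'b': at 3  ** P3@[24:24]
pos 25 'd': at 4  ** P1@[24:25]
pos 26 'd': at 8 ·f
pos 27 'e': at 9
pos 28 'a': at 10
pos 29 'c': at 11
pos 30 'b': at 12  ** P3@[30:30]
pos 31 'c': at 13  ** P5@[26:31]
pos 32 'a': at 0 ·f
pos 33 'b': at 3  ** P3@[33:33]
pos 34 'e': at 14
pos 35 'b': at 15  ** P0@[34:35],P3@[35:35]
pos 36 'd': at 16  ** P1@[35:36],P6@[33:36]
pos 37 'b': at 3 ·f  ** P3@[37:37]
pos 38 'e': at 14
pos 39 'b': at 15  ** P0@[38:39],P3@[39:39]
pos 40 'd': at 16  ** P1@[39:40],P6@[37:40]
pos 41 'd': at 8 ·f
pos 42 'd': at 8 ·f
pos 43 'd': at 8 ·f
pos 44 'd': at 8 ·f
pos 45 'e': at 9
pos 46 'd': at 5 ·f  ** P2@[45:46]
pos 47 'd': at 8 ·f
pos 48 'c': at 0 ·f
pos 49 'b': at 3  ** P3@[49:49]
pos 50 'c': at 0 ·f
pos 51 'a': at 0
pos 52 'e': at 1
pos 53 'd': at 5  ** P2@[52:53]
pos 54 'e': at 9 ·f
pos 55 'a': at 10
pos 56 'c': at 11
pos 57 'b': at 12  ** P3@[57:57]
pos 58 'c': at 13  ** P5@[53:58]
pos 59 'e': at 1 ·f
pos 60 'b': at 2  ** P0@[59:60],P3@[60:60]
pos 61 'a': at 0 ·f
pos 62 'd': at 8
pos 63 'd': at 8 ·f
pos 64 'a': at 0 ·f
pos 65 'd': at 8
pos 66 'e': at 9
pos 67 'e': at 6 ·f
pos 68 'e': at 6 ·f
pos 69 'b': at 2 ·f  ** P0@[68:69],P3@[69:69]
pos 70 'b': at 3 ·f  ** P3@[70:70]
pos 71 'd': at 4  ** P1@[70:71]
pos 72 'e': at 9 ·f
pos 73 'a': at 10
pos 74 'c': at 11
pos 75 'b': at 12  ** P3@[75:75]
pos 76 'c': at 13  ** P5@[71:76]
pos 77 'd': at 8 ·f

Result: [[5,2],[8,0],[8,3],[10,0],[10,3],[13,2],[13,4],[15,0],[15,3],[17,3],[18,3],[19,3],[22,0],[22,3],[24,3],[25,1],[30,3],[31,5],[33,3],[35,0],[35,3],[36,1],[36,6],[37,3],[39,0],[39,3],[40,1],[40,6],[46,2],[49,3],[53,2],[57,3],[58,5],[60,0],[60,3],[69,0],[69,3],[70,3],[71,1],[75,3],[76,5]]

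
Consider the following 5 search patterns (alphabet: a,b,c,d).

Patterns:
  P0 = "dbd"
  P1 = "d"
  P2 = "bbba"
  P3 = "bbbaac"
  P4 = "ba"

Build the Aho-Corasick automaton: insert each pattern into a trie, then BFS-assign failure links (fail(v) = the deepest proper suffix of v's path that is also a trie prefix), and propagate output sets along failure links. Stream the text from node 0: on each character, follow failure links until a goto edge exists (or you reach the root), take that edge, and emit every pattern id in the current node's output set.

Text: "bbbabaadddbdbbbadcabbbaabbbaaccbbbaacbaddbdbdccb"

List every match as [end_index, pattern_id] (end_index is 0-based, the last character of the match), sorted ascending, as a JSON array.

Build:
Trie nodes:
  0='ε' goto b→4 d→1
  1='d' goto b→2  ←P1
  2='db' goto d→3
  3='dbd' goto ·  ←P0
  4='b' goto a→10 b→5
  5='bb' goto b→6
  6='bbb' goto a→7
  7='bbba' goto a→8  ←P2
  8='bbbaa' goto c→9
  9='bbbaac' goto ·  ←P3
  10='ba' goto ·  ←P4

BFS fail/out derivation:
  n1('d'): parent n0 fail=0; on 'd' 0 → fail=0;  out {1}∪∅={1}
  n4('b'): parent n0 fail=0; on 'b' 0 → fail=0;  out ∅∪∅=∅
  n2('db'): parent n1 fail=0; on 'b' 0 → fail=4;  out ∅∪∅=∅
  n5('bb'): parent n4 fail=0; on 'b' 0 → fail=4;  out ∅∪∅=∅
  n10('ba'): parent n4 fail=0; on 'a' 0 → fail=0;  out {4}∪∅={4}
  n3('dbd'): parent n2 fail=4; on 'd' 4→0 → fail=1;  out {0}∪{1}={0,1}
  n6('bbb'): parent n5 fail=4; on 'b' 4 → fail=5;  out ∅∪∅=∅
  n7('bbba'): parent n6 fail=5; on 'a' 5→4 → fail=10;  out {2}∪{4}={2,4}
  n8('bbbaa'): parent n7 fail=10; on 'a' 10→0 → fail=0;  out ∅∪∅=∅
  n9('bbbaac'): parent n8 fail=0; on 'c' 0 → fail=0;  out {3}∪∅={3}

Text stream:
pos 0 'b': at 4
pos 1 'b': at 5
pos 2 'b': at 6
pos 3 'a': at 7  → match P2@[0:3],P4@[2:3]
pos 4 'b': at 4 (via fail)
pos 5 'a': at 10  → match P4@[4:5]
pos 6 'a': at 0 (via fail)
pos 7 'd': at 1  → match P1@[7:7]
pos 8 'd': at 1 (via fail)  → match P1@[8:8]
pos 9 'd': at 1 (via fail)  → match P1@[9:9]
pos 10 'b': at 2
pos 11 'd': at 3  → match P0@[9:11],P1@[11:11]
pos 12 'b': at 2 (via fail)
pos 13 'b': at 5 (via fail)
pos 14 'b': at 6
pos 15 'a': at 7  → match P2@[12:15],P4@[14:15]
pos 16 'd': at 1 (via fail)  → match P1@[16:16]
pos 17 'c': at 0 (via fail)
pos 18 'a': at 0
pos 19 'b': at 4
pos 20 'b': at 5
pos 21 'b': at 6
pos 22 'a': at 7  → match P2@[19:22],P4@[21:22]
pos 23 'a': at 8
pos 24 'b': at 4 (via fail)
pos 25 'b': at 5
pos 26 'b': at 6
pos 27 'a': at 7  → match P2@[24:27],P4@[26:27]
pos 28 'a': at 8
pos 29 'c': at 9  → match P3@[24:29]
pos 30 'c': at 0 (via fail)
pos 31 'b': at 4
pos 32 'b': at 5
pos 33 'b': at 6
pos 34 'a': at 7  → match P2@[31:34],P4@[33:34]
pos 35 'a': at 8
pos 36 'c': at 9  → match P3@[31:36]
pos 37 'b': at 4 (via fail)
pos 38 'a': at 10  → match P4@[37:38]
pos 39 'd': at 1 (via fail)  → match P1@[39:39]
pos 40 'd': at 1 (via fail)  → match P1@[40:40]
pos 41 'b': at 2
pos 42 'd': at 3  → match P0@[40:42],P1@[42:42]
pos 43 'b': at 2 (via fail)
pos 44 'd': at 3  → match P0@[42:44],P1@[44:44]
pos 45 'c': at 0 (via fail)
pos 46 'c': at 0
pos 47 'b': at 4

Matches: [[3,2],[3,4],[5,4],[7,1],[8,1],[9,1],[11,0],[11,1],[15,2],[15,4],[16,1],[22,2],[22,4],[27,2],[27,4],[29,3],[34,2],[34,4],[36,3],[38,4],[39,1],[40,1],[42,0],[42,1],[44,0],[44,1]]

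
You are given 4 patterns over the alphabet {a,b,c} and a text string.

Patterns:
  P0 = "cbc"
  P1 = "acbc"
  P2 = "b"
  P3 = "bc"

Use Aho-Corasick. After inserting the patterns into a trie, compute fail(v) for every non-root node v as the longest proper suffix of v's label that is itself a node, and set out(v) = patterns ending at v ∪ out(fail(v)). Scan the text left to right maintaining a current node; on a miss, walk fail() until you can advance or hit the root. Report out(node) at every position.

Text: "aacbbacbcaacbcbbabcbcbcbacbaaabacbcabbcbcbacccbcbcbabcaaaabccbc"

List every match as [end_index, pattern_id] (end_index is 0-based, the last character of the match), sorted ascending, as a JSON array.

Build:
Trie (insert patterns):
  0='ε' goto a→4 b→8 c→1
  1='c' goto b→2
  2='cb' goto c→3
  3='cbc' goto ·  [P0 ends]
  4='a' goto c→5
  5='ac' goto b→6
  6='acb' goto c→7
  7='acbc' goto ·  [P1 ends]
  8='b' goto c→9  [P2 ends]
  9='bc' goto ·  [P3 ends]

Failure links (BFS by depth):
  fail(1) 'c': from fail(0)=0 chase 'c': 0 ⇒ 0;  out=∅∪out(0)=∅
  fail(4) 'a': from fail(0)=0 chase 'a': 0 ⇒ 0;  out=∅∪out(0)=∅
  fail(8) 'b': from fail(0)=0 chase 'b': 0 ⇒ 0;  out={2}∪out(0)={2}
  fail(2) 'cb': from fail(1)=0 chase 'b': 0 ⇒ 8;  out=∅∪out(8)={2}
  fail(5) 'ac': from fail(4)=0 chase 'c': 0 ⇒ 1;  out=∅∪out(1)=∅
  fail(9) 'bc': from fail(8)=0 chase 'c': 0 ⇒ 1;  out={3}∪out(1)={3}
  fail(3) 'cbc': from fail(2)=8 chase 'c': 8 ⇒ 9;  out={0}∪out(9)={0,3}
  fail(6) 'acb': from fail(5)=1 chase 'b': 1 ⇒ 2;  out=∅∪out(2)={2}
  fail(7) 'acbc': from fail(6)=2 chase 'c': 2 ⇒ 3;  out={1}∪out(3)={0,1,3}

Text stream:
[0] read 'a'  n0⇒n4
[1] read 'a'  n4⇒n4 (via fail)
[2] read 'c'  n4⇒n5
[3] read 'b'  n5⇒n6  → match P2@[3:3]
[4] read 'b'  n6⇒n8 (via fail)  → match P2@[4:4]
[5] read 'a'  n8⇒n4 (via fail)
[6] read 'c'  n4⇒n5
[7] read 'b'  n5⇒n6  → match P2@[7:7]
[8] read 'c'  n6⇒n7  → match P0@[6:8],P1@[5:8],P3@[7:8]
[9] read 'a'  n7⇒n4 (via fail)
[10] read 'a'  n4⇒n4 (via fail)
[11] read 'c'  n4⇒n5
[12] read 'b'  n5⇒n6  → match P2@[12:12]
[13] read 'c'  n6⇒n7  → match P0@[11:13],P1@[10:13],P3@[12:13]
[14] read 'b'  n7⇒n2 (via fail)  → match P2@[14:14]
[15] read 'b'  n2⇒n8 (via fail)  → match P2@[15:15]
[16] read 'a'  n8⇒n4 (via fail)
[17] read 'b'  n4⇒n8 (via fail)  → match P2@[17:17]
[18] read 'c'  n8⇒n9  → match P3@[17:18]
[19] read 'b'  n9⇒n2 (via fail)  → match P2@[19:19]
[20] read 'c'  n2⇒n3  → match P0@[18:20],P3@[19:20]
[21] read 'b'  n3⇒n2 (via fail)  → match P2@[21:21]
[22] read 'c'  n2⇒n3  → match P0@[20:22],P3@[21:22]
[23] read 'b'  n3⇒n2 (via fail)  → match P2@[23:23]
[24] read 'a'  n2⇒n4 (via fail)
[25] read 'c'  n4⇒n5
[26] read 'b'  n5⇒n6  → match P2@[26:26]
[27] read 'a'  n6⇒n4 (via fail)
[28] read 'a'  n4⇒n4 (via fail)
[29] read 'a'  n4⇒n4 (via fail)
[30] read 'b'  n4⇒n8 (via fail)  → match P2@[30:30]
[31] read 'a'  n8⇒n4 (via fail)
[32] read 'c'  n4⇒n5
[33] read 'b'  n5⇒n6  → match P2@[33:33]
[34] read 'c'  n6⇒n7  → match P0@[32:34],P1@[31:34],P3@[33:34]
[35] read 'a'  n7⇒n4 (via fail)
[36] read 'b'  n4⇒n8 (via fail)  → match P2@[36:36]
[37] read 'b'  n8⇒n8 (via fail)  → match P2@[37:37]
[38] read 'c'  n8⇒n9  → match P3@[37:38]
[39] read 'b'  n9⇒n2 (via fail)  → match P2@[39:39]
[40] read 'c'  n2⇒n3  → match P0@[38:40],P3@[39:40]
[41] read 'b'  n3⇒n2 (via fail)  → match P2@[41:41]
[42] read 'a'  n2⇒n4 (via fail)
[43] read 'c'  n4⇒n5
[44] read 'c'  n5⇒n1 (via fail)
[45] read 'c'  n1⇒n1 (via fail)
[46] read 'b'  n1⇒n2  → match P2@[46:46]
[47] read 'c'  n2⇒n3  → match P0@[45:47],P3@[46:47]
[48] read 'b'  n3⇒n2 (via fail)  → match P2@[48:48]
[49] read 'c'  n2⇒n3  → match P0@[47:49],P3@[48:49]
[50] read 'b'  n3⇒n2 (via fail)  → match P2@[50:50]
[51] read 'a'  n2⇒n4 (via fail)
[52] read 'b'  n4⇒n8 (via fail)  → match P2@[52:52]
[53] read 'c'  n8⇒n9  → match P3@[52:53]
[54] read 'a'  n9⇒n4 (via fail)
[55] read 'a'  n4⇒n4 (via fail)
[56] read 'a'  n4⇒n4 (via fail)
[57] read 'a'  n4⇒n4 (via fail)
[58] read 'b'  n4⇒n8 (via fail)  → match P2@[58:58]
[59] read 'c'  n8⇒n9  → match P3@[58:59]
[60] read 'c'  n9⇒n1 (via fail)
[61] read 'b'  n1⇒n2  → match P2@[61:61]
[62] read 'c'  n2⇒n3  → match P0@[60:62],P3@[61:62]

All matches (sorted): [[3,2],[4,2],[7,2],[8,0],[8,1],[8,3],[12,2],[13,0],[13,1],[13,3],[14,2],[15,2],[17,2],[18,3],[19,2],[20,0],[20,3],[21,2],[22,0],[22,3],[23,2],[26,2],[30,2],[33,2],[34,0],[34,1],[34,3],[36,2],[37,2],[38,3],[39,2],[40,0],[40,3],[41,2],[46,2],[47,0],[47,3],[48,2],[49,0],[49,3],[50,2],[52,2],[53,3],[58,2],[59,3],[61,2],[62,0],[62,3]]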